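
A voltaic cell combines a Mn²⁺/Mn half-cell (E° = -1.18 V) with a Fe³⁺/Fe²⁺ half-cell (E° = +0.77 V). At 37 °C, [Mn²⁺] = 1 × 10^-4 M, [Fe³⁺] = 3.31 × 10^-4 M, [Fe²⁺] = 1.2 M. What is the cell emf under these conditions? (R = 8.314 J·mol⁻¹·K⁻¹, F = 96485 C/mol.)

1.85 V

The Fe³⁺/Fe²⁺ couple has the higher reduction potential and acts as the cathode, so E°_cell = +0.77 − (-1.18) = 1.95 V.
Balancing electrons gives n = 2; the reaction quotient is Q = [Mn²⁺]·[Fe²⁺]^2/[Fe³⁺]^2 = 1310.
E = E° − (RT/nF) ln Q = 1.95 − (8.314×310)/(2×96485) × (7.181) = 1.950 − 0.096 = 1.854 V.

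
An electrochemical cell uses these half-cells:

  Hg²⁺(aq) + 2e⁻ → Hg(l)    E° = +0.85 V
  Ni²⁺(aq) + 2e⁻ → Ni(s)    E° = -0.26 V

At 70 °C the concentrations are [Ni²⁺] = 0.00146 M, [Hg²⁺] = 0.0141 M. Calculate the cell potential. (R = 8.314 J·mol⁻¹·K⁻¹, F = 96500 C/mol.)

The Hg²⁺/Hg couple has the higher reduction potential and acts as the cathode, so E°_cell = +0.85 − (-0.26) = 1.11 V.
Balancing electrons gives n = 2; the reaction quotient is Q = [Ni²⁺]/[Hg²⁺] = 0.104.
E = E° − (RT/nF) ln Q = 1.11 − (8.314×343)/(2×96500) × (-2.268) = 1.110 + 0.034 = 1.144 V.

1.14 V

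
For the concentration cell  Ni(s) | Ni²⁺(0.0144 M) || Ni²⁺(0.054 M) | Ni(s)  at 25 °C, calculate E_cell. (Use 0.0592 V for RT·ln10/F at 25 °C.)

Both half-cells are Ni²⁺/Ni, so E°_cell = 0. The concentrated side is the cathode; the cell reaction moves Ni²⁺ from high to low concentration with n = 2.
Q = [Ni²⁺]_dilute/[Ni²⁺]_conc = 0.0144/0.054 = 0.267.
E = 0 − (0.0592/2) log Q = −(0.0592/2)(-0.574) = 0.0170 V.

0.017 V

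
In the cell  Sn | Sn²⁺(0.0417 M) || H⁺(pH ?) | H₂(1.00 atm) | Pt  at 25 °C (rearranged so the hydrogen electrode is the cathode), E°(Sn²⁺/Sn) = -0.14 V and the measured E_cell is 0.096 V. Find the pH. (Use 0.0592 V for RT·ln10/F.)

pH = 1.43

E°_cell = 0.14 V and n = 2.
log Q = n(E° − E)/0.0592 = 2×(0.14 − 0.096)/0.0592 = 1.486.
With Q = [Sn²⁺]·P(H₂) / [H⁺]^2, solving for [H⁺] gives log[H⁺] = -1.433, so pH = 1.43.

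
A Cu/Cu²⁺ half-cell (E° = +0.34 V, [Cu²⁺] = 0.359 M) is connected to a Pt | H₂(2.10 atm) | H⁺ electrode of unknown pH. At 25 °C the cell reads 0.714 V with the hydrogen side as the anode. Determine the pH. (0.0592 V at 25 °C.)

E°_cell = 0.34 V and n = 2.
log Q = n(E° − E)/0.0592 = 2×(0.34 − 0.714)/0.0592 = -12.635.
With Q = [H⁺]^2 / ([Cu²⁺]·P(H₂)), solving for [H⁺] gives log[H⁺] = -6.379, so pH = 6.38.

pH = 6.38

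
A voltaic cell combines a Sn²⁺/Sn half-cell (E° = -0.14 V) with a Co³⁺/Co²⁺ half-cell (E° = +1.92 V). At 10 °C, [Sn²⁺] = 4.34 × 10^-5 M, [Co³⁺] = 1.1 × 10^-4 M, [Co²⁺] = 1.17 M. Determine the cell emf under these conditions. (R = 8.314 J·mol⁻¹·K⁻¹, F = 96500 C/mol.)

The Co³⁺/Co²⁺ couple has the higher reduction potential and acts as the cathode, so E°_cell = +1.92 − (-0.14) = 2.06 V.
Balancing electrons gives n = 2; the reaction quotient is Q = [Sn²⁺]·[Co²⁺]^2/[Co³⁺]^2 = 4910.
E = E° − (RT/nF) ln Q = 2.06 − (8.314×283)/(2×96500) × (8.499) = 2.060 − 0.104 = 1.956 V.

1.96 V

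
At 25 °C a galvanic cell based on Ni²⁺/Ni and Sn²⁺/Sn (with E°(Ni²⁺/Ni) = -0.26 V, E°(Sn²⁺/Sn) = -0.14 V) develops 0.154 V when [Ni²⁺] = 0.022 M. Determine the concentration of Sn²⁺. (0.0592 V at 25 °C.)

0.31 M

From the Nernst equation, log Q = n(E° − E)/0.0592 = 2(0.12 − 0.154)/0.0592 = -1.149, so Q = 0.0710.
With Q = [Ni²⁺]/[Sn²⁺] and the known concentrations, [Sn²⁺] in the denominator gives [Sn²⁺] = 0.31 M.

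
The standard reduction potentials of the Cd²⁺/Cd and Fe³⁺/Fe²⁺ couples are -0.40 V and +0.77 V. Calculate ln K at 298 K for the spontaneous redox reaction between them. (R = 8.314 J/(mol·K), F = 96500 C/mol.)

ln K = 91.1

E°_cell = +0.77 − (-0.40) = 1.17 V, with n = 2 electrons transferred.
At equilibrium E = 0, so the Nernst equation gives ln K = nFE°/RT = (2)(96500)(1.17)/((8.314)(298)) = 91.14.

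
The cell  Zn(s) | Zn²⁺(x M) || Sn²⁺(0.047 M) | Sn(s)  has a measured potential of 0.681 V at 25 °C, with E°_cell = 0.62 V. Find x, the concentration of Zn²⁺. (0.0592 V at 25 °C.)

4.1 × 10^-4 M

From the Nernst equation, log Q = n(E° − E)/0.0592 = 2(0.62 − 0.681)/0.0592 = -2.061, so Q = 0.00869.
With Q = [Zn²⁺]/[Sn²⁺] and the known concentrations, [Zn²⁺] in the numerator gives [Zn²⁺] = 4.1 × 10^-4 M.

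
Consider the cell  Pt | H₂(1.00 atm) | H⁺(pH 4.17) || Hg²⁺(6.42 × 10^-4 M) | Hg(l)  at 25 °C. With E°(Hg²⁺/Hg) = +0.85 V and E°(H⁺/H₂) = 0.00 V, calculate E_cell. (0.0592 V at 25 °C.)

1.00 V

The Hg²⁺/Hg couple is the cathode, so E°_cell = 0.85 V; n = 2.
[H⁺] = 10^(−4.17) = 6.8 × 10^-5 M, and Q = [H⁺]^2 / ([Hg²⁺]·P(H₂)) = 7.12 × 10^-6.
E = E° − (0.0592/2) log Q = 0.85 − (0.0592/2)(-5.148) = 1.002 V.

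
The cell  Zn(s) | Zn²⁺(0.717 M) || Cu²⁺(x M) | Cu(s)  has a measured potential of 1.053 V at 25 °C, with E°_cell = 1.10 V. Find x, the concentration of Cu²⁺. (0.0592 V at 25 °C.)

0.019 M

From the Nernst equation, log Q = n(E° − E)/0.0592 = 2(1.10 − 1.053)/0.0592 = 1.588, so Q = 38.7.
With Q = [Zn²⁺]/[Cu²⁺] and the known concentrations, [Cu²⁺] in the denominator gives [Cu²⁺] = 0.019 M.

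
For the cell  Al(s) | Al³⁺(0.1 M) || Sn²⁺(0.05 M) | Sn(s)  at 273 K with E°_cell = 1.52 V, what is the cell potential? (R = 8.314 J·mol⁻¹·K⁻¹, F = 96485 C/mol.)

1.50 V

Balancing electrons gives n = 6; the reaction quotient is Q = [Al³⁺]^2/[Sn²⁺]^3 = 80.0.
E = E° − (RT/nF) ln Q = 1.52 − (8.314×273)/(6×96485) × (4.382) = 1.520 − 0.017 = 1.503 V.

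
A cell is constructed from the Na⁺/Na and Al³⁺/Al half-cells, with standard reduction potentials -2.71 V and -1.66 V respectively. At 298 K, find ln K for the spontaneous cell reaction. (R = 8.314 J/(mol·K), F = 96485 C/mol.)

E°_cell = -1.66 − (-2.71) = 1.05 V, with n = 3 electrons transferred.
At equilibrium E = 0, so the Nernst equation gives ln K = nFE°/RT = (3)(96485)(1.05)/((8.314)(298)) = 122.67.

ln K = 122.7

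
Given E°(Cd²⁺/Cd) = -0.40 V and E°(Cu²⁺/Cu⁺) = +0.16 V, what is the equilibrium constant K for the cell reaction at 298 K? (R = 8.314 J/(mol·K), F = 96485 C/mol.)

E°_cell = +0.16 − (-0.40) = 0.56 V, with n = 2 electrons transferred.
At equilibrium E = 0, so the Nernst equation gives ln K = nFE°/RT = (2)(96485)(0.56)/((8.314)(298)) = 43.62.
K = e^43.62 = 8.8 × 10^18.

8.8 × 10^18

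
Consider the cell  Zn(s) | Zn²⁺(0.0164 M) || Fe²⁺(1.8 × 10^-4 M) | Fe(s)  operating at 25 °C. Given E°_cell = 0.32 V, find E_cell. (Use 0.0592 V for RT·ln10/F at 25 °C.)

0.262 V

Balancing electrons gives n = 2; the reaction quotient is Q = [Zn²⁺]/[Fe²⁺] = 91.1.
At 25 °C, E = E° − (0.0592/n) log Q = 0.32 − (0.0592/2)(1.960) = 0.320 − 0.058 = 0.262 V.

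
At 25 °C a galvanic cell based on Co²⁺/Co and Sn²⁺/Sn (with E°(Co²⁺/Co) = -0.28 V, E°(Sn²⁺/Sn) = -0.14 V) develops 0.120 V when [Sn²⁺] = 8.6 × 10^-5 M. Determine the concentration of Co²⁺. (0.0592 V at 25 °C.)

From the Nernst equation, log Q = n(E° − E)/0.0592 = 2(0.14 − 0.120)/0.0592 = 0.676, so Q = 4.74.
With Q = [Co²⁺]/[Sn²⁺] and the known concentrations, [Co²⁺] in the numerator gives [Co²⁺] = 4.1 × 10^-4 M.

4.1 × 10^-4 M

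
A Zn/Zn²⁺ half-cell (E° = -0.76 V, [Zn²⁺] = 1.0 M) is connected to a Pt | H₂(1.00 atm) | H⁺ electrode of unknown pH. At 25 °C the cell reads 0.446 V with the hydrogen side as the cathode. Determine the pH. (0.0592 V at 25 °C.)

E°_cell = 0.76 V and n = 2.
log Q = n(E° − E)/0.0592 = 2×(0.76 − 0.446)/0.0592 = 10.608.
With Q = [Zn²⁺]·P(H₂) / [H⁺]^2, solving for [H⁺] gives log[H⁺] = -5.304, so pH = 5.30.

pH = 5.30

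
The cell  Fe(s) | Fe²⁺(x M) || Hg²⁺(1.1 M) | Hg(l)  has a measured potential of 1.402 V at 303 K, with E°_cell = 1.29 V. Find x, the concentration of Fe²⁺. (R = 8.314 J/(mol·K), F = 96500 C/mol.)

2.1 × 10^-4 M

From the Nernst equation, ln Q = nF(E° − E)/RT = 2×96500×(1.29 − 1.402)/(8.314×303) = -8.581, so Q = 1.88 × 10^-4.
With Q = [Fe²⁺]/[Hg²⁺] and the known concentrations, [Fe²⁺] in the numerator gives [Fe²⁺] = 2.1 × 10^-4 M.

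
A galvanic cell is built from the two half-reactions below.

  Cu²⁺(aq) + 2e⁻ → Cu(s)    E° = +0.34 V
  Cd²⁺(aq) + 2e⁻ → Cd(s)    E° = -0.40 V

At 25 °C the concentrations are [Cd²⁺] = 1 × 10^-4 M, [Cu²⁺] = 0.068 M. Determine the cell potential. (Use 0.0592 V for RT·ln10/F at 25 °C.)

The Cu²⁺/Cu couple has the higher reduction potential and acts as the cathode, so E°_cell = +0.34 − (-0.40) = 0.74 V.
Balancing electrons gives n = 2; the reaction quotient is Q = [Cd²⁺]/[Cu²⁺] = 0.00147.
At 25 °C, E = E° − (0.0592/n) log Q = 0.74 − (0.0592/2)(-2.833) = 0.740 + 0.084 = 0.824 V.

0.824 V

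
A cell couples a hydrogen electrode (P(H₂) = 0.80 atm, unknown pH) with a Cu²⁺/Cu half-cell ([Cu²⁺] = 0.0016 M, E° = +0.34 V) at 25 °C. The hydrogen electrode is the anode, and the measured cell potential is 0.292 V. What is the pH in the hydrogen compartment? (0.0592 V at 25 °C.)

pH = 0.64

E°_cell = 0.34 V and n = 2.
log Q = n(E° − E)/0.0592 = 2×(0.34 − 0.292)/0.0592 = 1.622.
With Q = [H⁺]^2 / ([Cu²⁺]·P(H₂)), solving for [H⁺] gives log[H⁺] = -0.636, so pH = 0.64.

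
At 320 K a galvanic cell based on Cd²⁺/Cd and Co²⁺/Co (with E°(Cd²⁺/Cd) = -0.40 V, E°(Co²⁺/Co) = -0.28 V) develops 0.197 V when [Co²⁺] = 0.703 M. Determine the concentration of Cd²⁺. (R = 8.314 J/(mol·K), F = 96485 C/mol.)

0.0026 M

From the Nernst equation, ln Q = nF(E° − E)/RT = 2×96485×(0.12 − 0.197)/(8.314×320) = -5.585, so Q = 0.00375.
With Q = [Cd²⁺]/[Co²⁺] and the known concentrations, [Cd²⁺] in the numerator gives [Cd²⁺] = 0.0026 M.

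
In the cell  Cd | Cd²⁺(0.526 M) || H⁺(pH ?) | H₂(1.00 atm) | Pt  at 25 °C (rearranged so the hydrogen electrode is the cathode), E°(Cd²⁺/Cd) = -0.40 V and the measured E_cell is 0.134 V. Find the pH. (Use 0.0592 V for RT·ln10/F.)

pH = 4.63

E°_cell = 0.40 V and n = 2.
log Q = n(E° − E)/0.0592 = 2×(0.40 − 0.134)/0.0592 = 8.986.
With Q = [Cd²⁺]·P(H₂) / [H⁺]^2, solving for [H⁺] gives log[H⁺] = -4.633, so pH = 4.63.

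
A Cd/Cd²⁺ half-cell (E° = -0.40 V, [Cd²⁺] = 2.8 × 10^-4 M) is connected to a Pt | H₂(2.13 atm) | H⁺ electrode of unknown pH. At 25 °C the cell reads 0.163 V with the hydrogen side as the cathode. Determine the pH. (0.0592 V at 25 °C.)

E°_cell = 0.40 V and n = 2.
log Q = n(E° − E)/0.0592 = 2×(0.40 − 0.163)/0.0592 = 8.007.
With Q = [Cd²⁺]·P(H₂) / [H⁺]^2, solving for [H⁺] gives log[H⁺] = -5.616, so pH = 5.62.

pH = 5.62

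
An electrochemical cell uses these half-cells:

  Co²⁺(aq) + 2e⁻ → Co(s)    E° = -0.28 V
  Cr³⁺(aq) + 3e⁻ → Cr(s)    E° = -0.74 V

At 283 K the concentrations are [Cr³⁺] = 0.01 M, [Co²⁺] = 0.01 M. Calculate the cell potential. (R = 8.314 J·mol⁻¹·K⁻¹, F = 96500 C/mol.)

0.441 V

The Co²⁺/Co couple has the higher reduction potential and acts as the cathode, so E°_cell = -0.28 − (-0.74) = 0.46 V.
Balancing electrons gives n = 6; the reaction quotient is Q = [Cr³⁺]^2/[Co²⁺]^3 = 100.
E = E° − (RT/nF) ln Q = 0.46 − (8.314×283)/(6×96500) × (4.605) = 0.460 − 0.019 = 0.441 V.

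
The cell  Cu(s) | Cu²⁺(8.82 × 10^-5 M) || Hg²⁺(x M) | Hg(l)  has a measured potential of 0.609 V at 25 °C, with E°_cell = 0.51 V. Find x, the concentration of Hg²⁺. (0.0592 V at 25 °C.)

From the Nernst equation, log Q = n(E° − E)/0.0592 = 2(0.51 − 0.609)/0.0592 = -3.345, so Q = 4.52 × 10^-4.
With Q = [Cu²⁺]/[Hg²⁺] and the known concentrations, [Hg²⁺] in the denominator gives [Hg²⁺] = 0.2 M.

0.2 M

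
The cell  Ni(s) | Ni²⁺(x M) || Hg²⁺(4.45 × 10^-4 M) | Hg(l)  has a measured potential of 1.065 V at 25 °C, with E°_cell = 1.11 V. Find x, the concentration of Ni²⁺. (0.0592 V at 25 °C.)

From the Nernst equation, log Q = n(E° − E)/0.0592 = 2(1.11 − 1.065)/0.0592 = 1.520, so Q = 33.1.
With Q = [Ni²⁺]/[Hg²⁺] and the known concentrations, [Ni²⁺] in the numerator gives [Ni²⁺] = 0.015 M.

0.015 M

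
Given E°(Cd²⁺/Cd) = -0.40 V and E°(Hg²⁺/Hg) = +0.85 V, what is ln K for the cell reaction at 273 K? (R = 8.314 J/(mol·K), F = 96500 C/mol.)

ln K = 106.3

E°_cell = +0.85 − (-0.40) = 1.25 V, with n = 2 electrons transferred.
At equilibrium E = 0, so the Nernst equation gives ln K = nFE°/RT = (2)(96500)(1.25)/((8.314)(273)) = 106.29.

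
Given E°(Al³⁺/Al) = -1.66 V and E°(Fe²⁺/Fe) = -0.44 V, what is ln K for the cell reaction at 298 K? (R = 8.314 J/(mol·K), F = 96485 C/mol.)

E°_cell = -0.44 − (-1.66) = 1.22 V, with n = 6 electrons transferred.
At equilibrium E = 0, so the Nernst equation gives ln K = nFE°/RT = (6)(96485)(1.22)/((8.314)(298)) = 285.07.

ln K = 285.1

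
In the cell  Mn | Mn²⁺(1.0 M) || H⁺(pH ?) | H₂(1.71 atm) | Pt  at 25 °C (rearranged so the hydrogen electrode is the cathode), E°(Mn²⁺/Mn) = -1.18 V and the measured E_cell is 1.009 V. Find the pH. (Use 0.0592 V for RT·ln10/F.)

pH = 2.77

E°_cell = 1.18 V and n = 2.
log Q = n(E° − E)/0.0592 = 2×(1.18 − 1.009)/0.0592 = 5.777.
With Q = [Mn²⁺]·P(H₂) / [H⁺]^2, solving for [H⁺] gives log[H⁺] = -2.772, so pH = 2.77.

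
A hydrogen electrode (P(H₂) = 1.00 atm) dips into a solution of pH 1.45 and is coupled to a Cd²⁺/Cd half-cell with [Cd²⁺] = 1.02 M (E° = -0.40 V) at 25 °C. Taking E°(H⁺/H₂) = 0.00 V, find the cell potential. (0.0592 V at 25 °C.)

The hydrogen couple is the cathode, so E°_cell = 0.40 V; n = 2.
[H⁺] = 10^(−1.45) = 0.035 M, and Q = [Cd²⁺]·P(H₂) / [H⁺]^2 = 810.
E = E° − (0.0592/2) log Q = 0.40 − (0.0592/2)(2.909) = 0.314 V.

0.31 V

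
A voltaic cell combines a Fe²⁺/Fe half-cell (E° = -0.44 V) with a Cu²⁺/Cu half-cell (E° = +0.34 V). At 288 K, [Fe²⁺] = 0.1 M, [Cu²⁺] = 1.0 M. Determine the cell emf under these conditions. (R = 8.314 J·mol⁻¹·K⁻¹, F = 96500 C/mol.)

0.809 V

The Cu²⁺/Cu couple has the higher reduction potential and acts as the cathode, so E°_cell = +0.34 − (-0.44) = 0.78 V.
Balancing electrons gives n = 2; the reaction quotient is Q = [Fe²⁺]/[Cu²⁺] = 0.100.
E = E° − (RT/nF) ln Q = 0.78 − (8.314×288)/(2×96500) × (-2.303) = 0.780 + 0.029 = 0.809 V.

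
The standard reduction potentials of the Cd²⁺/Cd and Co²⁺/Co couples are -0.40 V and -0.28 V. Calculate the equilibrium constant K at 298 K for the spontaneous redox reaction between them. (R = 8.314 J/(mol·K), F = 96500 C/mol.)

E°_cell = -0.28 − (-0.40) = 0.12 V, with n = 2 electrons transferred.
At equilibrium E = 0, so the Nernst equation gives ln K = nFE°/RT = (2)(96500)(0.12)/((8.314)(298)) = 9.35.
K = e^9.35 = 1.1 × 10^4.

1.1 × 10^4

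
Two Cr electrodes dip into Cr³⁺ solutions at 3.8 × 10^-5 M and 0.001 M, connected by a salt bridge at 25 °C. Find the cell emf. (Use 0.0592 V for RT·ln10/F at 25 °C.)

Both half-cells are Cr³⁺/Cr, so E°_cell = 0. The concentrated side is the cathode; the cell reaction moves Cr³⁺ from high to low concentration with n = 3.
Q = [Cr³⁺]_dilute/[Cr³⁺]_conc = 3.8 × 10^-5/0.001 = 0.0380.
E = 0 − (0.0592/3) log Q = −(0.0592/3)(-1.420) = 0.0280 V.

0.028 V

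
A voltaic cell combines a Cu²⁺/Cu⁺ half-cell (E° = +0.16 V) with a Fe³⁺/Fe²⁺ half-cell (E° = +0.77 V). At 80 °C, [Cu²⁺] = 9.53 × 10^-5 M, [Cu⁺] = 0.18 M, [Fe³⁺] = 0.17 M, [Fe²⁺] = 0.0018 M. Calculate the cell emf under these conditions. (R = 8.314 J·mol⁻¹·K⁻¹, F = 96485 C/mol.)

The Fe³⁺/Fe²⁺ couple has the higher reduction potential and acts as the cathode, so E°_cell = +0.77 − (+0.16) = 0.61 V.
Balancing electrons gives n = 1; the reaction quotient is Q = [Cu²⁺]·[Fe²⁺]/([Cu⁺]·[Fe³⁺]) = 5.61 × 10^-6.
E = E° − (RT/nF) ln Q = 0.61 − (8.314×353)/(1×96485) × (-12.092) = 0.610 + 0.368 = 0.978 V.

0.978 V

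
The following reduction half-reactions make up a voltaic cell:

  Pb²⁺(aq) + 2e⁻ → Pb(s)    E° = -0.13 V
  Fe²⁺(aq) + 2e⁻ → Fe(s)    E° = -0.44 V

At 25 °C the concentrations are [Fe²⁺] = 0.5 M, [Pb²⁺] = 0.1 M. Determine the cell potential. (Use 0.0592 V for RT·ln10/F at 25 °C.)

0.289 V

The Pb²⁺/Pb couple has the higher reduction potential and acts as the cathode, so E°_cell = -0.13 − (-0.44) = 0.31 V.
Balancing electrons gives n = 2; the reaction quotient is Q = [Fe²⁺]/[Pb²⁺] = 5.00.
At 25 °C, E = E° − (0.0592/n) log Q = 0.31 − (0.0592/2)(0.699) = 0.310 − 0.021 = 0.289 V.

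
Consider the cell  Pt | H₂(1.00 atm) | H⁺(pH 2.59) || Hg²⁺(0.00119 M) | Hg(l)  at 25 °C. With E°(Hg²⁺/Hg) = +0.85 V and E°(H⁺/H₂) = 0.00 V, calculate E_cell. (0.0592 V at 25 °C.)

The Hg²⁺/Hg couple is the cathode, so E°_cell = 0.85 V; n = 2.
[H⁺] = 10^(−2.59) = 0.0026 M, and Q = [H⁺]^2 / ([Hg²⁺]·P(H₂)) = 0.00555.
E = E° − (0.0592/2) log Q = 0.85 − (0.0592/2)(-2.256) = 0.917 V.

0.92 V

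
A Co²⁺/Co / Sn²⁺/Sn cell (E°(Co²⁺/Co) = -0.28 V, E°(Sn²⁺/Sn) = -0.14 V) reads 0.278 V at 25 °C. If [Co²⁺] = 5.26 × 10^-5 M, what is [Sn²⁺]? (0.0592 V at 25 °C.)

From the Nernst equation, log Q = n(E° − E)/0.0592 = 2(0.14 − 0.278)/0.0592 = -4.662, so Q = 2.18 × 10^-5.
With Q = [Co²⁺]/[Sn²⁺] and the known concentrations, [Sn²⁺] in the denominator gives [Sn²⁺] = 2.4 M.

2.4 M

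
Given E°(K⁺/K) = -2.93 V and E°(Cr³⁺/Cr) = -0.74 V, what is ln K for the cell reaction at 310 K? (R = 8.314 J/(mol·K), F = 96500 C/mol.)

ln K = 246.0

E°_cell = -0.74 − (-2.93) = 2.19 V, with n = 3 electrons transferred.
At equilibrium E = 0, so the Nernst equation gives ln K = nFE°/RT = (3)(96500)(2.19)/((8.314)(310)) = 245.99.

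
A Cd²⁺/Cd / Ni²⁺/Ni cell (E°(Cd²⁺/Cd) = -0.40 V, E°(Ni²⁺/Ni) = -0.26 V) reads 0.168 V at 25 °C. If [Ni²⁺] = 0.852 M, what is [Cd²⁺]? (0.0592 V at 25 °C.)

0.096 M

From the Nernst equation, log Q = n(E° − E)/0.0592 = 2(0.14 − 0.168)/0.0592 = -0.946, so Q = 0.113.
With Q = [Cd²⁺]/[Ni²⁺] and the known concentrations, [Cd²⁺] in the numerator gives [Cd²⁺] = 0.096 M.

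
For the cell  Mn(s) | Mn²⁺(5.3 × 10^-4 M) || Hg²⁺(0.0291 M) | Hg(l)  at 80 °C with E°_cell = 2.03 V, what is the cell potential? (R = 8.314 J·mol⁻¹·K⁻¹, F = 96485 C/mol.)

Balancing electrons gives n = 2; the reaction quotient is Q = [Mn²⁺]/[Hg²⁺] = 0.0182.
E = E° − (RT/nF) ln Q = 2.03 − (8.314×353)/(2×96485) × (-4.006) = 2.030 + 0.061 = 2.091 V.

2.09 V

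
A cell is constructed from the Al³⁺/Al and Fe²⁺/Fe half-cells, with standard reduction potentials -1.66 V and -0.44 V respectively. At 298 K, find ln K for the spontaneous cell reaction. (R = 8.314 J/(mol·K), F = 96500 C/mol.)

E°_cell = -0.44 − (-1.66) = 1.22 V, with n = 6 electrons transferred.
At equilibrium E = 0, so the Nernst equation gives ln K = nFE°/RT = (6)(96500)(1.22)/((8.314)(298)) = 285.11.

ln K = 285.1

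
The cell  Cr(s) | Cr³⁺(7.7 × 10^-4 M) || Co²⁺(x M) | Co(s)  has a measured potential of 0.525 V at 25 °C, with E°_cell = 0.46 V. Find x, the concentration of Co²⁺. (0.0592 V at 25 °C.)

From the Nernst equation, log Q = n(E° − E)/0.0592 = 6(0.46 − 0.525)/0.0592 = -6.588, so Q = 2.58 × 10^-7.
With Q = [Cr³⁺]^2/[Co²⁺]^3 and the known concentrations, [Co²⁺]^3 in the denominator gives [Co²⁺] = 1.3 M.

1.3 M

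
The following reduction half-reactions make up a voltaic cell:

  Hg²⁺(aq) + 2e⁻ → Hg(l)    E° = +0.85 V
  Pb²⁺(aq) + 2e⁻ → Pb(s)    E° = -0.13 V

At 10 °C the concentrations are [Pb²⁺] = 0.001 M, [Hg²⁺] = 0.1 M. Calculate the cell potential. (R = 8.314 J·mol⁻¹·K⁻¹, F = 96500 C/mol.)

The Hg²⁺/Hg couple has the higher reduction potential and acts as the cathode, so E°_cell = +0.85 − (-0.13) = 0.98 V.
Balancing electrons gives n = 2; the reaction quotient is Q = [Pb²⁺]/[Hg²⁺] = 0.0100.
E = E° − (RT/nF) ln Q = 0.98 − (8.314×283)/(2×96500) × (-4.605) = 0.980 + 0.056 = 1.036 V.

1.04 V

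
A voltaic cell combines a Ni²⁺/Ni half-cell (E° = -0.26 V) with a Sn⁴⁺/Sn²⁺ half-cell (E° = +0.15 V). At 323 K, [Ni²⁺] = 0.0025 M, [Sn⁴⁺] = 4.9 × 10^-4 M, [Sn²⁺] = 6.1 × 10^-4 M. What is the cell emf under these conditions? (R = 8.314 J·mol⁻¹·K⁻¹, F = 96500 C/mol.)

0.490 V

The Sn⁴⁺/Sn²⁺ couple has the higher reduction potential and acts as the cathode, so E°_cell = +0.15 − (-0.26) = 0.41 V.
Balancing electrons gives n = 2; the reaction quotient is Q = [Ni²⁺]·[Sn²⁺]/[Sn⁴⁺] = 0.00311.
E = E° − (RT/nF) ln Q = 0.41 − (8.314×323)/(2×96500) × (-5.772) = 0.410 + 0.080 = 0.490 V.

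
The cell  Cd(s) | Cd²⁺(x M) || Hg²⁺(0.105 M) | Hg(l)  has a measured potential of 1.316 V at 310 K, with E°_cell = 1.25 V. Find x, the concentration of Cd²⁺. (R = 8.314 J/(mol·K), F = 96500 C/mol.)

From the Nernst equation, ln Q = nF(E° − E)/RT = 2×96500×(1.25 − 1.316)/(8.314×310) = -4.942, so Q = 0.00714.
With Q = [Cd²⁺]/[Hg²⁺] and the known concentrations, [Cd²⁺] in the numerator gives [Cd²⁺] = 7.5 × 10^-4 M.

7.5 × 10^-4 M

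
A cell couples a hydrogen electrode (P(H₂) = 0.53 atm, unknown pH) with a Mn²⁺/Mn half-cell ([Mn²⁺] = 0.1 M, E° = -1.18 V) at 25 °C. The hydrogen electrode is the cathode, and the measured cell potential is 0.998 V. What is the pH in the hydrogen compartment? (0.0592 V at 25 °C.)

pH = 3.71

E°_cell = 1.18 V and n = 2.
log Q = n(E° − E)/0.0592 = 2×(1.18 − 0.998)/0.0592 = 6.149.
With Q = [Mn²⁺]·P(H₂) / [H⁺]^2, solving for [H⁺] gives log[H⁺] = -3.712, so pH = 3.71.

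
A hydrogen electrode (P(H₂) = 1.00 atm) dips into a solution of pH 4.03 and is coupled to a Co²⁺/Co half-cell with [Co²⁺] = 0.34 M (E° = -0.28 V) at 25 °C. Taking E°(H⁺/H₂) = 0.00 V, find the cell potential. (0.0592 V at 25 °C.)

The hydrogen couple is the cathode, so E°_cell = 0.28 V; n = 2.
[H⁺] = 10^(−4.03) = 9.3 × 10^-5 M, and Q = [Co²⁺]·P(H₂) / [H⁺]^2 = 3.9 × 10^7.
E = E° − (0.0592/2) log Q = 0.28 − (0.0592/2)(7.591) = 0.055 V.

0.055 V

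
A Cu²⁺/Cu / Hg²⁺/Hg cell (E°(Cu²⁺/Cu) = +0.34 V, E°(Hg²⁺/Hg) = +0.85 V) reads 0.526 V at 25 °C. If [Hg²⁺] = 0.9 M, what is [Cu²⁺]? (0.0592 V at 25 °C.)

0.26 M

From the Nernst equation, log Q = n(E° − E)/0.0592 = 2(0.51 − 0.526)/0.0592 = -0.541, so Q = 0.288.
With Q = [Cu²⁺]/[Hg²⁺] and the known concentrations, [Cu²⁺] in the numerator gives [Cu²⁺] = 0.26 M.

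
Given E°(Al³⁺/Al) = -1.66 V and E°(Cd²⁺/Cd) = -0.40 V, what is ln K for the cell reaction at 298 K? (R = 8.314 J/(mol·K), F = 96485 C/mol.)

ln K = 294.4

E°_cell = -0.40 − (-1.66) = 1.26 V, with n = 6 electrons transferred.
At equilibrium E = 0, so the Nernst equation gives ln K = nFE°/RT = (6)(96485)(1.26)/((8.314)(298)) = 294.41.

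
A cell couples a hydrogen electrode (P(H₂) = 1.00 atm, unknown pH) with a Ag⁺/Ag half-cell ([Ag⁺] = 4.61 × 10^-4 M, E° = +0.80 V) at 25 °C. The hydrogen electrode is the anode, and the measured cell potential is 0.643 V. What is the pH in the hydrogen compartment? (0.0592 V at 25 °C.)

E°_cell = 0.80 V and n = 2.
log Q = n(E° − E)/0.0592 = 2×(0.80 − 0.643)/0.0592 = 5.304.
With Q = [H⁺]^2 / ([Ag⁺]^2·P(H₂)), solving for [H⁺] gives log[H⁺] = -0.684, so pH = 0.68.

pH = 0.68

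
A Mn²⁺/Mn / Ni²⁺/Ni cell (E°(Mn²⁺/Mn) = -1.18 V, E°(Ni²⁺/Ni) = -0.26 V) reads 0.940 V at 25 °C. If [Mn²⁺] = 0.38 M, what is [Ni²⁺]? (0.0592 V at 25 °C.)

From the Nernst equation, log Q = n(E° − E)/0.0592 = 2(0.92 − 0.940)/0.0592 = -0.676, so Q = 0.211.
With Q = [Mn²⁺]/[Ni²⁺] and the known concentrations, [Ni²⁺] in the denominator gives [Ni²⁺] = 1.8 M.

1.8 M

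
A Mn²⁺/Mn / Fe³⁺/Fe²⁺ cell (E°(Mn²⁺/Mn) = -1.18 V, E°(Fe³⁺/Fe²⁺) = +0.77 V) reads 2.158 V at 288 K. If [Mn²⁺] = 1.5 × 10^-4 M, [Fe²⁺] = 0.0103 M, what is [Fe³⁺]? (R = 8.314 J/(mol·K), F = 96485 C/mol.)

0.55 M

From the Nernst equation, ln Q = nF(E° − E)/RT = 2×96485×(1.95 − 2.158)/(8.314×288) = -16.763, so Q = 5.25 × 10^-8.
With Q = [Mn²⁺]·[Fe²⁺]^2/[Fe³⁺]^2 and the known concentrations, [Fe³⁺]^2 in the denominator gives [Fe³⁺] = 0.55 M.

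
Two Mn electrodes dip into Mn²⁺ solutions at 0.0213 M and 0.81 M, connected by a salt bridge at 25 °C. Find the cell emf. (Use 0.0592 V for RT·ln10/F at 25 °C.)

0.047 V

Both half-cells are Mn²⁺/Mn, so E°_cell = 0. The concentrated side is the cathode; the cell reaction moves Mn²⁺ from high to low concentration with n = 2.
Q = [Mn²⁺]_dilute/[Mn²⁺]_conc = 0.0213/0.81 = 0.0263.
E = 0 − (0.0592/2) log Q = −(0.0592/2)(-1.580) = 0.0468 V.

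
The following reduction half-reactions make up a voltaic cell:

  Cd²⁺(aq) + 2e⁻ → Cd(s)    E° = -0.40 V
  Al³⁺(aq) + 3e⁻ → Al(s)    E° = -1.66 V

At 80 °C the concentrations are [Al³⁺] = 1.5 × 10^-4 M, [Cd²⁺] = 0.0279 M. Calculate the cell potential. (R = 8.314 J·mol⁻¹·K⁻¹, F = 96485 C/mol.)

The Cd²⁺/Cd couple has the higher reduction potential and acts as the cathode, so E°_cell = -0.40 − (-1.66) = 1.26 V.
Balancing electrons gives n = 6; the reaction quotient is Q = [Al³⁺]^2/[Cd²⁺]^3 = 0.00104.
E = E° − (RT/nF) ln Q = 1.26 − (8.314×353)/(6×96485) × (-6.872) = 1.260 + 0.035 = 1.295 V.

1.29 V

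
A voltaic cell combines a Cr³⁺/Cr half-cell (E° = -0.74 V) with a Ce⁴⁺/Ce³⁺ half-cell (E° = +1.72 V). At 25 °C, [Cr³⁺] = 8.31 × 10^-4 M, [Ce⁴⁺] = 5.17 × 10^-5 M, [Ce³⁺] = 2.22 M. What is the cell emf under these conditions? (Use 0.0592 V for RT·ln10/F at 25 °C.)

2.25 V

The Ce⁴⁺/Ce³⁺ couple has the higher reduction potential and acts as the cathode, so E°_cell = +1.72 − (-0.74) = 2.46 V.
Balancing electrons gives n = 3; the reaction quotient is Q = [Cr³⁺]·[Ce³⁺]^3/[Ce⁴⁺]^3 = 6.58 × 10^10.
At 25 °C, E = E° − (0.0592/n) log Q = 2.46 − (0.0592/3)(10.818) = 2.460 − 0.213 = 2.247 V.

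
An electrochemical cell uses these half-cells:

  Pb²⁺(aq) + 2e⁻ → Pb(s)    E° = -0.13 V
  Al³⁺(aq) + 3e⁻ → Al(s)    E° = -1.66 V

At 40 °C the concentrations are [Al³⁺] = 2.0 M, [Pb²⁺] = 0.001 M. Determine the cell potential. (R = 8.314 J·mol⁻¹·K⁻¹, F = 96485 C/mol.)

1.43 V

The Pb²⁺/Pb couple has the higher reduction potential and acts as the cathode, so E°_cell = -0.13 − (-1.66) = 1.53 V.
Balancing electrons gives n = 6; the reaction quotient is Q = [Al³⁺]^2/[Pb²⁺]^3 = 4 × 10^9.
E = E° − (RT/nF) ln Q = 1.53 − (8.314×313)/(6×96485) × (22.110) = 1.530 − 0.099 = 1.431 V.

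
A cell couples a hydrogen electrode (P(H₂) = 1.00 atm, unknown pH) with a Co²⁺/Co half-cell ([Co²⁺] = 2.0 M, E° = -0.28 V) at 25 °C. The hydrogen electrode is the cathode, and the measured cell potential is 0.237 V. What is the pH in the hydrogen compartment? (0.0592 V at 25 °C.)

E°_cell = 0.28 V and n = 2.
log Q = n(E° − E)/0.0592 = 2×(0.28 − 0.237)/0.0592 = 1.453.
With Q = [Co²⁺]·P(H₂) / [H⁺]^2, solving for [H⁺] gives log[H⁺] = -0.576, so pH = 0.58.

pH = 0.58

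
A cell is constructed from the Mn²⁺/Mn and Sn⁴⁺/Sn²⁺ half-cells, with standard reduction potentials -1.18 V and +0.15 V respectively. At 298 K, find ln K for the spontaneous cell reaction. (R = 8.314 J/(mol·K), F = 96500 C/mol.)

E°_cell = +0.15 − (-1.18) = 1.33 V, with n = 2 electrons transferred.
At equilibrium E = 0, so the Nernst equation gives ln K = nFE°/RT = (2)(96500)(1.33)/((8.314)(298)) = 103.61.

ln K = 103.6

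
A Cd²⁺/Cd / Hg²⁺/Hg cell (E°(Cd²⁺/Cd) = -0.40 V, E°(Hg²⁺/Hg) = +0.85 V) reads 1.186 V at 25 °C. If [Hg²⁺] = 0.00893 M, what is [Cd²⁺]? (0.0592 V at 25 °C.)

1.3 M

From the Nernst equation, log Q = n(E° − E)/0.0592 = 2(1.25 − 1.186)/0.0592 = 2.162, so Q = 145.
With Q = [Cd²⁺]/[Hg²⁺] and the known concentrations, [Cd²⁺] in the numerator gives [Cd²⁺] = 1.3 M.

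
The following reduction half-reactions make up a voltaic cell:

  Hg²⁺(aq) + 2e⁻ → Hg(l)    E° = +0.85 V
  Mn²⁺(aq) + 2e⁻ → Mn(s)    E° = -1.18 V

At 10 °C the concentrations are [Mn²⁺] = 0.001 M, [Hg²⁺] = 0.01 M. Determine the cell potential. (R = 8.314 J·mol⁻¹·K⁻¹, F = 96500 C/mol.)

2.06 V

The Hg²⁺/Hg couple has the higher reduction potential and acts as the cathode, so E°_cell = +0.85 − (-1.18) = 2.03 V.
Balancing electrons gives n = 2; the reaction quotient is Q = [Mn²⁺]/[Hg²⁺] = 0.100.
E = E° − (RT/nF) ln Q = 2.03 − (8.314×283)/(2×96500) × (-2.303) = 2.030 + 0.028 = 2.058 V.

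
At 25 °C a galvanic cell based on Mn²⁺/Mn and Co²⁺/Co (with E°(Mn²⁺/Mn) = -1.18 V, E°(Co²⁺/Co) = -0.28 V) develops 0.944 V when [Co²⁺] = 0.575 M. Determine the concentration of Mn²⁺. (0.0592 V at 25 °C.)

0.019 M

From the Nernst equation, log Q = n(E° − E)/0.0592 = 2(0.90 − 0.944)/0.0592 = -1.486, so Q = 0.0326.
With Q = [Mn²⁺]/[Co²⁺] and the known concentrations, [Mn²⁺] in the numerator gives [Mn²⁺] = 0.019 M.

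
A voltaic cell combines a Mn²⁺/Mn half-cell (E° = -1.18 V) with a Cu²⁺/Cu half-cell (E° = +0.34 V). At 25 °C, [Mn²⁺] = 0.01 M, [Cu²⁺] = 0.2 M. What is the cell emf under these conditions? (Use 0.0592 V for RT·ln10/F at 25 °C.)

1.56 V

The Cu²⁺/Cu couple has the higher reduction potential and acts as the cathode, so E°_cell = +0.34 − (-1.18) = 1.52 V.
Balancing electrons gives n = 2; the reaction quotient is Q = [Mn²⁺]/[Cu²⁺] = 0.0500.
At 25 °C, E = E° − (0.0592/n) log Q = 1.52 − (0.0592/2)(-1.301) = 1.520 + 0.039 = 1.559 V.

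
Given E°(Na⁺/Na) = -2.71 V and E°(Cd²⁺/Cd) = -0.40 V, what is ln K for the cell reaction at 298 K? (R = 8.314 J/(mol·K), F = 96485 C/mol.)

E°_cell = -0.40 − (-2.71) = 2.31 V, with n = 2 electrons transferred.
At equilibrium E = 0, so the Nernst equation gives ln K = nFE°/RT = (2)(96485)(2.31)/((8.314)(298)) = 179.92.

ln K = 179.9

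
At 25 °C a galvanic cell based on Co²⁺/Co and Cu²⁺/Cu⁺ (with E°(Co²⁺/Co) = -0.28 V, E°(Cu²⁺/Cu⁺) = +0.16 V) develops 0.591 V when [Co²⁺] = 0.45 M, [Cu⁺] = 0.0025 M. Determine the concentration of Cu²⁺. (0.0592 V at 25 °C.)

From the Nernst equation, log Q = n(E° − E)/0.0592 = 2(0.44 − 0.591)/0.0592 = -5.101, so Q = 7.92 × 10^-6.
With Q = [Co²⁺]·[Cu⁺]^2/[Cu²⁺]^2 and the known concentrations, [Cu²⁺]^2 in the denominator gives [Cu²⁺] = 0.6 M.

0.6 M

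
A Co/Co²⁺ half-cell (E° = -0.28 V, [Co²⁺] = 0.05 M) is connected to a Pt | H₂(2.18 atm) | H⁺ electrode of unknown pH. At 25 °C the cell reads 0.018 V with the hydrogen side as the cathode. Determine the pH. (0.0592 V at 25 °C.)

E°_cell = 0.28 V and n = 2.
log Q = n(E° − E)/0.0592 = 2×(0.28 − 0.018)/0.0592 = 8.851.
With Q = [Co²⁺]·P(H₂) / [H⁺]^2, solving for [H⁺] gives log[H⁺] = -4.907, so pH = 4.91.

pH = 4.91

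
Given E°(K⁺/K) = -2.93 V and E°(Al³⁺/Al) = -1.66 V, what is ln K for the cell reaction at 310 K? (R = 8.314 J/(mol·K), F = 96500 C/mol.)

E°_cell = -1.66 − (-2.93) = 1.27 V, with n = 3 electrons transferred.
At equilibrium E = 0, so the Nernst equation gives ln K = nFE°/RT = (3)(96500)(1.27)/((8.314)(310)) = 142.65.

ln K = 142.7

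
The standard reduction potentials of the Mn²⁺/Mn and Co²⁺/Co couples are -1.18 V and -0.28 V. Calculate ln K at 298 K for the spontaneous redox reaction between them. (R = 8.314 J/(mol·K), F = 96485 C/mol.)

E°_cell = -0.28 − (-1.18) = 0.90 V, with n = 2 electrons transferred.
At equilibrium E = 0, so the Nernst equation gives ln K = nFE°/RT = (2)(96485)(0.90)/((8.314)(298)) = 70.10.

ln K = 70.1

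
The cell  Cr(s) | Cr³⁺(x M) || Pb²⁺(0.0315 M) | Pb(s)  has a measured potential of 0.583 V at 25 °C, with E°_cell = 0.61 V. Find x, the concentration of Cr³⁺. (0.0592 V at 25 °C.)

0.13 M

From the Nernst equation, log Q = n(E° − E)/0.0592 = 6(0.61 − 0.583)/0.0592 = 2.736, so Q = 545.
With Q = [Cr³⁺]^2/[Pb²⁺]^3 and the known concentrations, [Cr³⁺]^2 in the numerator gives [Cr³⁺] = 0.13 M.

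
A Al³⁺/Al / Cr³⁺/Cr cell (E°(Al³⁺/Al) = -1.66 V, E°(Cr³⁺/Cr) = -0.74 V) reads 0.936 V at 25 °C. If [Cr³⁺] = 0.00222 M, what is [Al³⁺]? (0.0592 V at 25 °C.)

3.4 × 10^-4 M

From the Nernst equation, log Q = n(E° − E)/0.0592 = 3(0.92 − 0.936)/0.0592 = -0.811, so Q = 0.155.
With Q = [Al³⁺]/[Cr³⁺] and the known concentrations, [Al³⁺] in the numerator gives [Al³⁺] = 3.4 × 10^-4 M.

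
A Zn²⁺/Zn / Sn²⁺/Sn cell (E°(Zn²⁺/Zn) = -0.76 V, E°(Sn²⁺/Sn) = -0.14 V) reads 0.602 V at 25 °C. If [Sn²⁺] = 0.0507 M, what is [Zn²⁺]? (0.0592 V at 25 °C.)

From the Nernst equation, log Q = n(E° − E)/0.0592 = 2(0.62 − 0.602)/0.0592 = 0.608, so Q = 4.06.
With Q = [Zn²⁺]/[Sn²⁺] and the known concentrations, [Zn²⁺] in the numerator gives [Zn²⁺] = 0.21 M.

0.21 M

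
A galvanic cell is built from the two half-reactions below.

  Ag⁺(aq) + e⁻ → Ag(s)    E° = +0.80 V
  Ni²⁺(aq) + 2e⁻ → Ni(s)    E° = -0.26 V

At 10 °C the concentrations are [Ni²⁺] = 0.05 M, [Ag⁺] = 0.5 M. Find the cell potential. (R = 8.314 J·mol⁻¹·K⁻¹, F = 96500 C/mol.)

The Ag⁺/Ag couple has the higher reduction potential and acts as the cathode, so E°_cell = +0.80 − (-0.26) = 1.06 V.
Balancing electrons gives n = 2; the reaction quotient is Q = [Ni²⁺]/[Ag⁺]^2 = 0.200.
E = E° − (RT/nF) ln Q = 1.06 − (8.314×283)/(2×96500) × (-1.609) = 1.060 + 0.020 = 1.080 V.

1.08 V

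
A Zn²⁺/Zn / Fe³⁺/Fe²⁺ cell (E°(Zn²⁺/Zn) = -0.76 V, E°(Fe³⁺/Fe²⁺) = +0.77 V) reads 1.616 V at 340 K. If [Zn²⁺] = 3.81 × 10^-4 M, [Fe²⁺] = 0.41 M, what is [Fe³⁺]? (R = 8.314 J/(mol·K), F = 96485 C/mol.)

0.15 M

From the Nernst equation, ln Q = nF(E° − E)/RT = 2×96485×(1.53 − 1.616)/(8.314×340) = -5.871, so Q = 0.00282.
With Q = [Zn²⁺]·[Fe²⁺]^2/[Fe³⁺]^2 and the known concentrations, [Fe³⁺]^2 in the denominator gives [Fe³⁺] = 0.15 M.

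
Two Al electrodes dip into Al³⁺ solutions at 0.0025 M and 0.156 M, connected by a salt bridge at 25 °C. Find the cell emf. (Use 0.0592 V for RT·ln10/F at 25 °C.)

Both half-cells are Al³⁺/Al, so E°_cell = 0. The concentrated side is the cathode; the cell reaction moves Al³⁺ from high to low concentration with n = 3.
Q = [Al³⁺]_dilute/[Al³⁺]_conc = 0.0025/0.156 = 0.0160.
E = 0 − (0.0592/3) log Q = −(0.0592/3)(-1.795) = 0.0354 V.

0.035 V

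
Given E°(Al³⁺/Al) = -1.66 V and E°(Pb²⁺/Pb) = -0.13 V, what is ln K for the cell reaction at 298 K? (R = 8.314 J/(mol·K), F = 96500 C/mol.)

ln K = 357.6

E°_cell = -0.13 − (-1.66) = 1.53 V, with n = 6 electrons transferred.
At equilibrium E = 0, so the Nernst equation gives ln K = nFE°/RT = (6)(96500)(1.53)/((8.314)(298)) = 357.56.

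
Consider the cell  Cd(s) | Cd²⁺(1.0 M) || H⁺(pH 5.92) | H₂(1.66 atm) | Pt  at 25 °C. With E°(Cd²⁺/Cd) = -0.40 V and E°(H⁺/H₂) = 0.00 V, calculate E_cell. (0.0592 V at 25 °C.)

The hydrogen couple is the cathode, so E°_cell = 0.40 V; n = 2.
[H⁺] = 10^(−5.92) = 1.2 × 10^-6 M, and Q = [Cd²⁺]·P(H₂) / [H⁺]^2 = 1.15 × 10^12.
E = E° − (0.0592/2) log Q = 0.40 − (0.0592/2)(12.060) = 0.043 V.

0.043 V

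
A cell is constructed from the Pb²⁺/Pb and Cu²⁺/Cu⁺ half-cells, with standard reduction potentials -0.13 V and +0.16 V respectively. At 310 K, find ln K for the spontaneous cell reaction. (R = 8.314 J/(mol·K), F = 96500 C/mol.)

ln K = 21.7

E°_cell = +0.16 − (-0.13) = 0.29 V, with n = 2 electrons transferred.
At equilibrium E = 0, so the Nernst equation gives ln K = nFE°/RT = (2)(96500)(0.29)/((8.314)(310)) = 21.72.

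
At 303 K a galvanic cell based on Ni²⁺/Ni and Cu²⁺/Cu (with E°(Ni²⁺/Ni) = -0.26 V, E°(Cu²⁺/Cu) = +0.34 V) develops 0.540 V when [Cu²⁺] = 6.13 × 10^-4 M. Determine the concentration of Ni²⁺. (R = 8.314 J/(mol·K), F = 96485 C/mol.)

From the Nernst equation, ln Q = nF(E° − E)/RT = 2×96485×(0.60 − 0.540)/(8.314×303) = 4.596, so Q = 99.1.
With Q = [Ni²⁺]/[Cu²⁺] and the known concentrations, [Ni²⁺] in the numerator gives [Ni²⁺] = 0.061 M.

0.061 M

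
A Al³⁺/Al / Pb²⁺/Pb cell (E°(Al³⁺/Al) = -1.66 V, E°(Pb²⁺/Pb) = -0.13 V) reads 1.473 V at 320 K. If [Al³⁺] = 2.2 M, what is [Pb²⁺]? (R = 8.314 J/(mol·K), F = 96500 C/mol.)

0.027 M

From the Nernst equation, ln Q = nF(E° − E)/RT = 6×96500×(1.53 − 1.473)/(8.314×320) = 12.405, so Q = 2.44 × 10^5.
With Q = [Al³⁺]^2/[Pb²⁺]^3 and the known concentrations, [Pb²⁺]^3 in the denominator gives [Pb²⁺] = 0.027 M.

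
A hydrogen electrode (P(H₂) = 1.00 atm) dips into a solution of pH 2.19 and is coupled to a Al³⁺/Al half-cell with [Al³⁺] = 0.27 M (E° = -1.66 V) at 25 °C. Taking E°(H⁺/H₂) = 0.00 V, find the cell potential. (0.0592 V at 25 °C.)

The hydrogen couple is the cathode, so E°_cell = 1.66 V; n = 6.
[H⁺] = 10^(−2.19) = 0.0065 M, and Q = [Al³⁺]^2·P(H₂)^3 / [H⁺]^6 = 1.01 × 10^12.
E = E° − (0.0592/6) log Q = 1.66 − (0.0592/6)(12.003) = 1.542 V.

1.54 V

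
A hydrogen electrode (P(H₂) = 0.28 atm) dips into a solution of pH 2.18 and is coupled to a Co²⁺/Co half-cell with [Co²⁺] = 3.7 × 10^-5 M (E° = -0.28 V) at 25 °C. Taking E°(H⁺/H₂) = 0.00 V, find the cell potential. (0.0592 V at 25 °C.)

0.30 V

The hydrogen couple is the cathode, so E°_cell = 0.28 V; n = 2.
[H⁺] = 10^(−2.18) = 0.0066 M, and Q = [Co²⁺]·P(H₂) / [H⁺]^2 = 0.237.
E = E° − (0.0592/2) log Q = 0.28 − (0.0592/2)(-0.625) = 0.299 V.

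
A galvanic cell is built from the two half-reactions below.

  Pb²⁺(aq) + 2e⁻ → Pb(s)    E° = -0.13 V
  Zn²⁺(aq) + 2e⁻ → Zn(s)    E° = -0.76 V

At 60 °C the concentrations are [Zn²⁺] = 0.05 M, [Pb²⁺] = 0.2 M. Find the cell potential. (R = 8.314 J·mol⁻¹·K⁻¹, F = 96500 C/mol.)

0.650 V

The Pb²⁺/Pb couple has the higher reduction potential and acts as the cathode, so E°_cell = -0.13 − (-0.76) = 0.63 V.
Balancing electrons gives n = 2; the reaction quotient is Q = [Zn²⁺]/[Pb²⁺] = 0.250.
E = E° − (RT/nF) ln Q = 0.63 − (8.314×333)/(2×96500) × (-1.386) = 0.630 + 0.020 = 0.650 V.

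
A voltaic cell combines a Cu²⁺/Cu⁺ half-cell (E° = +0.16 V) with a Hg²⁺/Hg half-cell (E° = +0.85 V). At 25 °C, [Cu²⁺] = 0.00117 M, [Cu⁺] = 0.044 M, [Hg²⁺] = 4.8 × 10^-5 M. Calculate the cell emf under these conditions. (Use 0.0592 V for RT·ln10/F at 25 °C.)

0.655 V

The Hg²⁺/Hg couple has the higher reduction potential and acts as the cathode, so E°_cell = +0.85 − (+0.16) = 0.69 V.
Balancing electrons gives n = 2; the reaction quotient is Q = [Cu²⁺]^2/([Cu⁺]^2·[Hg²⁺]) = 14.7.
At 25 °C, E = E° − (0.0592/n) log Q = 0.69 − (0.0592/2)(1.168) = 0.690 − 0.035 = 0.655 V.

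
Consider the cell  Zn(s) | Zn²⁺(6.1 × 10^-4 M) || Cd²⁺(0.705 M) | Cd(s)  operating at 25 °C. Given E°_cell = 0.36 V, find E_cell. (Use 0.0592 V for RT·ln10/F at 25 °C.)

Balancing electrons gives n = 2; the reaction quotient is Q = [Zn²⁺]/[Cd²⁺] = 8.65 × 10^-4.
At 25 °C, E = E° − (0.0592/n) log Q = 0.36 − (0.0592/2)(-3.063) = 0.360 + 0.091 = 0.451 V.

0.451 V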